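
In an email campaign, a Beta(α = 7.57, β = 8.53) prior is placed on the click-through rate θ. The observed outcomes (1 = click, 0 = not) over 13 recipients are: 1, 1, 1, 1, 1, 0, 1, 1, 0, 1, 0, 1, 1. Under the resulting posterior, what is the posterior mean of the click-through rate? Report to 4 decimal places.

0.6038

The Beta prior is conjugate to a Binomial/Bernoulli likelihood; the update adds successes to α and failures to β.
Posterior: Beta(α+k, β+n−k) = Beta(7.57+10, 8.53+3) = Beta(17.57, 11.53).
Posterior mean = α/(α+β) = 17.57/29.10 = 0.6038.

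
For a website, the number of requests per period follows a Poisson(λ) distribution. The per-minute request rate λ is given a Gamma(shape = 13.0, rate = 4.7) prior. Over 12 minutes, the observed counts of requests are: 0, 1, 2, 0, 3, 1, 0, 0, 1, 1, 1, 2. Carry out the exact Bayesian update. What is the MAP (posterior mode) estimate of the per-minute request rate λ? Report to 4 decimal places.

1.4371

With a Gamma(shape α, rate β) prior, the Poisson likelihood is conjugate: the posterior is Gamma(α + ΣXᵢ, β + n).
Sum of counts S = 12 over n = 12 minutes.
Posterior: Gamma(α+S, β+n) = Gamma(13.0+12, 4.7+12) = Gamma(25.0, 16.7).
Mode of Gamma(α,β) for α≥1 is (α−1)/β = 24.0/16.7 = 1.4371.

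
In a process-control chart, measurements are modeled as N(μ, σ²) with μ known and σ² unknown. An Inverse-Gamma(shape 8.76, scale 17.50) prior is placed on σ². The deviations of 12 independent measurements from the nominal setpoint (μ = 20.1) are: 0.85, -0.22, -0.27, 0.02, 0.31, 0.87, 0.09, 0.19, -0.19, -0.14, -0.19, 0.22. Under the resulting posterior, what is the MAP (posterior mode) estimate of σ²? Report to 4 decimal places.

1.1701

With known mean μ and an Inverse-Gamma(α, β) prior on σ², the Normal likelihood is conjugate: posterior is Inv-Gamma(α + n/2, β + Σ(xᵢ−μ)²/2).
Σ(xᵢ−μ)² = (0.85)² + (-0.22)² + (-0.27)² + (0.02)² + (0.31)² + (0.87)² + (0.09)² + (0.19)² + (-0.19)² + (-0.14)² + (-0.19)² + (0.22)² = 1.8816.
Posterior: Inv-Gamma(8.76 + 12/2, 17.50 + 1.8816/2) = Inv-Gamma(14.76, 18.44080).
Mode = β/(α+1) = 18.44080/15.76 = 1.1701.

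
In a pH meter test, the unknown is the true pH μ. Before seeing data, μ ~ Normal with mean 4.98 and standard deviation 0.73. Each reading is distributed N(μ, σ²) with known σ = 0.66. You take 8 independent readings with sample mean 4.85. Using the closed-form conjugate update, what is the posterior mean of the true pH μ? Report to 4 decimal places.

For Normal data with known variance σ², a Normal(μ₀, σ₀²) prior on μ is conjugate. Posterior precision = 1/σ₀² + n/σ²; posterior mean is the precision-weighted average of μ₀ and x̄.
n·x̄ = 8·4.85 = 38.8.
σ₀² = 0.73² = 0.5329, σ² = 0.66² = 0.4356; σ² + n·σ₀² = 0.4356 + 8·0.5329 = 4.6988.
Posterior mean = (μ₀/σ₀² + n·x̄/σ²)/(1/σ₀² + n/σ²) = (σ²·μ₀ + σ₀²·n·x̄)/(σ² + n·σ₀²) = (0.4356·4.98 + 0.5329·38.8)/4.6988 = 22.845808/4.6988 = 4.8621.

4.8621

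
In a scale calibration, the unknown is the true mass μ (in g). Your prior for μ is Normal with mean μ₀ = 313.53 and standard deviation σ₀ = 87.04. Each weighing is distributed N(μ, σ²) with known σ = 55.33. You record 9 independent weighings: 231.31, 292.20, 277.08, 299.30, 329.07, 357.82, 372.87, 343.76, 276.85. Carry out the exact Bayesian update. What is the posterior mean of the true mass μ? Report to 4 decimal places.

309.1160

For Normal data with known variance σ², a Normal(μ₀, σ₀²) prior on μ is conjugate. Posterior precision = 1/σ₀² + n/σ²; posterior mean is the precision-weighted average of μ₀ and x̄.
Σxᵢ = 231.31 + 292.20 + 277.08 + 299.30 + 329.07 + 357.82 + 372.87 + 343.76 + 276.85 = 2780.26, so n·x̄ = 2780.26.
σ₀² = 87.04² = 7575.9616, σ² = 55.33² = 3061.4089; σ² + n·σ₀² = 3061.4089 + 9·7575.9616 = 71245.0633.
Posterior mean = (μ₀/σ₀² + n·x̄/σ²)/(1/σ₀² + n/σ²) = (σ²·μ₀ + σ₀²·n·x̄)/(σ² + n·σ₀²) = (3061.4089·313.53 + 7575.9616·2780.26)/71245.0633 = 22022986.530433/71245.0633 = 309.1160.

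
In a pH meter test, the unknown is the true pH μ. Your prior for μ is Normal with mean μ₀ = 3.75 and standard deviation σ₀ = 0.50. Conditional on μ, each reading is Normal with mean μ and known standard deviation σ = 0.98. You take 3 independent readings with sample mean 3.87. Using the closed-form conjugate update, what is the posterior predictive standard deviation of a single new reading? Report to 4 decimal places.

For Normal data with known variance σ², a Normal(μ₀, σ₀²) prior on μ is conjugate. Posterior precision = 1/σ₀² + n/σ²; posterior mean is the precision-weighted average of μ₀ and x̄.
σ₀² = 0.50² = 0.25, σ² = 0.98² = 0.9604; σ² + n·σ₀² = 0.9604 + 3·0.25 = 1.7104.
Posterior precision = 1/σ₀² + n/σ² = 1/0.25 + 3/0.9604 = (σ² + n·σ₀²)/(σ₀²σ²) = 1.7104/(0.25·0.9604); posterior variance σₙ² = σ₀²σ²/(σ² + n·σ₀²) = 0.25·0.9604/1.7104 = 0.140377.
Predictive variance for one new observation = σₙ² + σ² = 0.25·0.9604/1.7104 + 0.9604 = σ²·(σ₀² + 1.7104)/1.7104 = 0.9604·1.9604/1.7104 = 1.100777; SD = √(0.9604·1.9604/1.7104) = 1.0492.

1.0492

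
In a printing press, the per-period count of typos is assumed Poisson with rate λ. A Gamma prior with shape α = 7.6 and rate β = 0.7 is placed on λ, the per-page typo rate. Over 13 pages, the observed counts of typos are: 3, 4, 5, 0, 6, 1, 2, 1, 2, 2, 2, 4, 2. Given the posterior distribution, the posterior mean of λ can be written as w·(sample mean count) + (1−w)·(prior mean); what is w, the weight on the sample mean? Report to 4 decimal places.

0.9489

With a Gamma(shape α, rate β) prior, the Poisson likelihood is conjugate: the posterior is Gamma(α + ΣXᵢ, β + n).
Posterior mean = (α₀+S)/(β₀+n) = [n/(β₀+n)]·(S/n) + [β₀/(β₀+n)]·(α₀/β₀), so only n and β₀ enter the weight.
Weight on data w = n/(β₀+n) = 13/(0.7+13) = 13/13.7 = 0.9489.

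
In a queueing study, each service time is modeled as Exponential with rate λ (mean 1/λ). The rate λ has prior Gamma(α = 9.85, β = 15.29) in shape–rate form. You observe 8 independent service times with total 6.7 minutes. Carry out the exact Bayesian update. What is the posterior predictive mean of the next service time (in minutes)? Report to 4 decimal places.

With a Gamma(shape α, rate β) prior on the exponential rate λ, the posterior after n observations with total T = Σxᵢ is Gamma(α+n, β+T).
Posterior: Gamma(9.85+8, 15.29+6.7) = Gamma(17.85, 21.99).
The predictive distribution for the next observation is Lomax; its mean is β/(α−1) = 21.99/16.85 = 1.3050.

1.3050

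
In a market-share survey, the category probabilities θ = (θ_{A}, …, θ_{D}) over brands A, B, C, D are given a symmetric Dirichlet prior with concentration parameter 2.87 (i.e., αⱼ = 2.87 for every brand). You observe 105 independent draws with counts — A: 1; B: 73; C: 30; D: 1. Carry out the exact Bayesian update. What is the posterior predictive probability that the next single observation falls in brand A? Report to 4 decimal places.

The Dirichlet prior is conjugate to the Multinomial likelihood: each posterior αⱼ = prior αⱼ + observed count nⱼ.
Posterior concentration: (3.87, 75.87, 32.87, 3.87), total = 116.48.
P(next = A | data) = α_{A}/Σα = 0.0332.

0.0332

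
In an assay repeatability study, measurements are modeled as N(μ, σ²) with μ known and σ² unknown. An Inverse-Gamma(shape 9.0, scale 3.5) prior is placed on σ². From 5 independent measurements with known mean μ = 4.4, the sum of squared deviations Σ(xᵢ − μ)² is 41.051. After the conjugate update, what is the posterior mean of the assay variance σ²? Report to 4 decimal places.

2.2881

With known mean μ and an Inverse-Gamma(α, β) prior on σ², the Normal likelihood is conjugate: posterior is Inv-Gamma(α + n/2, β + Σ(xᵢ−μ)²/2).
Posterior: Inv-Gamma(9.0 + 5/2, 3.5 + 41.051/2) = Inv-Gamma(11.50, 24.0255).
E[σ²|data] = β/(α−1) = 24.0255/10.50 = 2.2881.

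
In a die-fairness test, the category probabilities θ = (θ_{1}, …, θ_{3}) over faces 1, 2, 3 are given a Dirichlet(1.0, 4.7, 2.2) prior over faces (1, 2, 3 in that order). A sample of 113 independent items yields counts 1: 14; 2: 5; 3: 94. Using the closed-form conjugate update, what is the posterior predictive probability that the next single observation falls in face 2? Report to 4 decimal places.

The Dirichlet prior is conjugate to the Multinomial likelihood: each posterior αⱼ = prior αⱼ + observed count nⱼ.
Posterior concentration: (15.0, 9.7, 96.2), total = 120.9.
P(next = 2 | data) = α_{2}/Σα = 0.0802.

0.0802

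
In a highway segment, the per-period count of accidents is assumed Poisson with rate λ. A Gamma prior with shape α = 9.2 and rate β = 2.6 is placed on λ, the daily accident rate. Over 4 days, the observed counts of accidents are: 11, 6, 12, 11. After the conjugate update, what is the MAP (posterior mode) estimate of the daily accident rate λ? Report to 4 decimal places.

7.3030

With a Gamma(shape α, rate β) prior, the Poisson likelihood is conjugate: the posterior is Gamma(α + ΣXᵢ, β + n).
Sum of counts S = 40 over n = 4 days.
Posterior: Gamma(α+S, β+n) = Gamma(9.2+40, 2.6+4) = Gamma(49.2, 6.6).
Mode of Gamma(α,β) for α≥1 is (α−1)/β = 48.2/6.6 = 7.3030.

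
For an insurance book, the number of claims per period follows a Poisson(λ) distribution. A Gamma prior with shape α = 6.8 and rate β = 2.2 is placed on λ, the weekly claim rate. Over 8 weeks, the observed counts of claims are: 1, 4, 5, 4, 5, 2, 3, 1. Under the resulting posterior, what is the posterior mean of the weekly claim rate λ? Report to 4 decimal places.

3.1176

With a Gamma(shape α, rate β) prior, the Poisson likelihood is conjugate: the posterior is Gamma(α + ΣXᵢ, β + n).
Sum of counts S = 25 over n = 8 weeks.
Posterior: Gamma(α+S, β+n) = Gamma(6.8+25, 2.2+8) = Gamma(31.8, 10.2).
Posterior mean = α/β = 31.8/10.2 = 3.1176.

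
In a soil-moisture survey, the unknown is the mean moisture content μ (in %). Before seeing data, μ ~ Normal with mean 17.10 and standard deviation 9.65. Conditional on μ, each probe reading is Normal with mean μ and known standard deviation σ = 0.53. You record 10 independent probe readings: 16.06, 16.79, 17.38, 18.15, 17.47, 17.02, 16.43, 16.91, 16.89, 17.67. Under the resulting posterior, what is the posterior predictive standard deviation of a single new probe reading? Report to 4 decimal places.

0.5559

For Normal data with known variance σ², a Normal(μ₀, σ₀²) prior on μ is conjugate. Posterior precision = 1/σ₀² + n/σ²; posterior mean is the precision-weighted average of μ₀ and x̄.
σ₀² = 9.65² = 93.1225, σ² = 0.53² = 0.2809; σ² + n·σ₀² = 0.2809 + 10·93.1225 = 931.5059.
Posterior precision = 1/σ₀² + n/σ² = 1/93.1225 + 10/0.2809 = (σ² + n·σ₀²)/(σ₀²σ²) = 931.5059/(93.1225·0.2809); posterior variance σₙ² = σ₀²σ²/(σ² + n·σ₀²) = 93.1225·0.2809/931.5059 = 0.028082.
Predictive variance for one new observation = σₙ² + σ² = 93.1225·0.2809/931.5059 + 0.2809 = σ²·(σ₀² + 931.5059)/931.5059 = 0.2809·1024.6284/931.5059 = 0.308982; SD = √(0.2809·1024.6284/931.5059) = 0.5559.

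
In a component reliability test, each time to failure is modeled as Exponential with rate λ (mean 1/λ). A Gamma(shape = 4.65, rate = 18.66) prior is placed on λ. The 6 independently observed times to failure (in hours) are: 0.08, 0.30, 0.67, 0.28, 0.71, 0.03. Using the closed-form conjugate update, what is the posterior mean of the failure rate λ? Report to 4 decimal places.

0.5137

With a Gamma(shape α, rate β) prior on the exponential rate λ, the posterior after n observations with total T = Σxᵢ is Gamma(α+n, β+T).
Sum of observations T = 2.07 hours; n = 6.
Posterior: Gamma(4.65+6, 18.66+2.07) = Gamma(10.65, 20.73).
Posterior mean of λ = α/β = 10.65/20.73 = 0.5137.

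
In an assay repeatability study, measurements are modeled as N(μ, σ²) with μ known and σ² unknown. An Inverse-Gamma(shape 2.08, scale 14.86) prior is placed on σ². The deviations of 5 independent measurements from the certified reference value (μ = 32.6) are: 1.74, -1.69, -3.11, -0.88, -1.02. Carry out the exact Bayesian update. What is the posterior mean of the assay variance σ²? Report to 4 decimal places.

With known mean μ and an Inverse-Gamma(α, β) prior on σ², the Normal likelihood is conjugate: posterior is Inv-Gamma(α + n/2, β + Σ(xᵢ−μ)²/2).
Σ(xᵢ−μ)² = (1.74)² + (-1.69)² + (-3.11)² + (-0.88)² + (-1.02)² = 17.3706.
Posterior: Inv-Gamma(2.08 + 5/2, 14.86 + 17.3706/2) = Inv-Gamma(4.58, 23.54530).
E[σ²|data] = β/(α−1) = 23.54530/3.58 = 6.5769.

6.5769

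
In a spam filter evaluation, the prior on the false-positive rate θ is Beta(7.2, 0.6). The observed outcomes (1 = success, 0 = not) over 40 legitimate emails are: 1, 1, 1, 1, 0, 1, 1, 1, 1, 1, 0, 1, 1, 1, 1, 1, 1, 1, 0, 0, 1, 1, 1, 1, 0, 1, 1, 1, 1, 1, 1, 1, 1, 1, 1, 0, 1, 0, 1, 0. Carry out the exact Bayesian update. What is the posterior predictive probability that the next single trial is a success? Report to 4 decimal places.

The Beta prior is conjugate to a Binomial/Bernoulli likelihood; the update adds successes to α and failures to β.
Posterior: Beta(α+k, β+n−k) = Beta(7.2+32, 0.6+8) = Beta(39.2, 8.6).
For a single future Bernoulli trial, P(success | data) = α/(α+β) = 0.8201.

0.8201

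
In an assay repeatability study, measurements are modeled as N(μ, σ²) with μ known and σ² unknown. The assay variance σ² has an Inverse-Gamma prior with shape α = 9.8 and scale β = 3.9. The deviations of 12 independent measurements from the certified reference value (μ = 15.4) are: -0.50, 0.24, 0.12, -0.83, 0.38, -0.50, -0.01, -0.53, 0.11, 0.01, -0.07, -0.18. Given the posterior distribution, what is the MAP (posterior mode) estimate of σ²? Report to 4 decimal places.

0.2838

With known mean μ and an Inverse-Gamma(α, β) prior on σ², the Normal likelihood is conjugate: posterior is Inv-Gamma(α + n/2, β + Σ(xᵢ−μ)²/2).
Σ(xᵢ−μ)² = (-0.50)² + (0.24)² + (0.12)² + (-0.83)² + (0.38)² + (-0.50)² + (-0.01)² + (-0.53)² + (0.11)² + (0.01)² + (-0.07)² + (-0.18)² = 1.7358.
Posterior: Inv-Gamma(9.8 + 12/2, 3.9 + 1.7358/2) = Inv-Gamma(15.80, 4.76790).
Mode = β/(α+1) = 4.76790/16.80 = 0.2838.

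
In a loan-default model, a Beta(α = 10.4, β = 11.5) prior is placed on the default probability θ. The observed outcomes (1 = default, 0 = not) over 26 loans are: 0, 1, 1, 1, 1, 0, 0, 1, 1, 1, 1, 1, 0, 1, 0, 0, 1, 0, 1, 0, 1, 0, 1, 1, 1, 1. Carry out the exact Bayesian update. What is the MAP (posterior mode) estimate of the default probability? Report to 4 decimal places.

0.5752

The Beta prior is conjugate to a Binomial/Bernoulli likelihood; the update adds successes to α and failures to β.
Posterior: Beta(α+k, β+n−k) = Beta(10.4+17, 11.5+9) = Beta(27.4, 20.5).
Mode of Beta(a,b) for a,b>1 is (a−1)/(a+b−2) = 26.4/45.9 = 0.5752.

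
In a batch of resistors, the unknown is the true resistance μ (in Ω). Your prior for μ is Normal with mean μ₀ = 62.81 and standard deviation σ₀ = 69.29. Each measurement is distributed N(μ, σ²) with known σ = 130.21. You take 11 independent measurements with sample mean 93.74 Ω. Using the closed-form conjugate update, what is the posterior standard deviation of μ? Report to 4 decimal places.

34.1579

For Normal data with known variance σ², a Normal(μ₀, σ₀²) prior on μ is conjugate. Posterior precision = 1/σ₀² + n/σ²; posterior mean is the precision-weighted average of μ₀ and x̄.
σ₀² = 69.29² = 4801.1041, σ² = 130.21² = 16954.6441; σ² + n·σ₀² = 16954.6441 + 11·4801.1041 = 69766.7892.
Posterior precision = 1/σ₀² + n/σ² = 1/4801.1041 + 11/16954.6441 = (σ² + n·σ₀²)/(σ₀²σ²) = 69766.7892/(4801.1041·16954.6441); posterior variance σₙ² = σ₀²σ²/(σ² + n·σ₀²) = 4801.1041·16954.6441/69766.7892 = 1166.758743.
Posterior SD = √σₙ² = √(4801.1041·16954.6441/69766.7892) = 34.1579.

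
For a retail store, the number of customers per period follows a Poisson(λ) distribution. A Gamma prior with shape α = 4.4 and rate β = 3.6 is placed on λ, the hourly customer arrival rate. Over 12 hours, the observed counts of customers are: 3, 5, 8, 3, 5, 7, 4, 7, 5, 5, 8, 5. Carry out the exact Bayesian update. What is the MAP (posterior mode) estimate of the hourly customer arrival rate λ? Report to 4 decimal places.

With a Gamma(shape α, rate β) prior, the Poisson likelihood is conjugate: the posterior is Gamma(α + ΣXᵢ, β + n).
Sum of counts S = 65 over n = 12 hours.
Posterior: Gamma(α+S, β+n) = Gamma(4.4+65, 3.6+12) = Gamma(69.4, 15.6).
Mode of Gamma(α,β) for α≥1 is (α−1)/β = 68.4/15.6 = 4.3846.

4.3846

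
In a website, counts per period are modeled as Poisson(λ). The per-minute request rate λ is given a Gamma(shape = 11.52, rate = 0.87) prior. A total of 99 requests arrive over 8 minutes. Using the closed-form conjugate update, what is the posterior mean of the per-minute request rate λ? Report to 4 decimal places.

12.4600

With a Gamma(shape α, rate β) prior, the Poisson likelihood is conjugate: the posterior is Gamma(α + ΣXᵢ, β + n).
Posterior: Gamma(α+S, β+n) = Gamma(11.52+99, 0.87+8) = Gamma(110.52, 8.87).
Posterior mean = α/β = 110.52/8.87 = 12.4600.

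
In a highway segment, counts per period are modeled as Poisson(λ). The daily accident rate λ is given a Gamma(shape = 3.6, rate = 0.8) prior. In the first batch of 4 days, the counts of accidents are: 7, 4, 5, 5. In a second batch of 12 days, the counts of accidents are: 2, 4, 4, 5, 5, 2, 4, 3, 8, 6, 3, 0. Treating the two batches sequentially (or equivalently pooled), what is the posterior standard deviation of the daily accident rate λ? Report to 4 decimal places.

With a Gamma(shape α, rate β) prior, the Poisson likelihood is conjugate: the posterior is Gamma(α + ΣXᵢ, β + n).
Batch 1: sum of counts S = 21 over n = 4 days.
After batch 1: Gamma(α+S, β+n) = Gamma(3.6+21, 0.8+4) = Gamma(24.6, 4.8).
Batch 2: sum of counts S = 46 over n = 12 days.
After batch 2: Gamma(α+S, β+n) = Gamma(24.6+46, 4.8+12) = Gamma(70.6, 16.8).
SD = √α/β = √70.6/16.8 = 0.5001.

0.5001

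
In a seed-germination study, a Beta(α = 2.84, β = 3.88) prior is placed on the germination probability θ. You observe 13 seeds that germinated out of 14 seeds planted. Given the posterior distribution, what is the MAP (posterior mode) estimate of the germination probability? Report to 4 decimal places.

The Beta prior is conjugate to a Binomial/Bernoulli likelihood; the update adds successes to α and failures to β.
Posterior: Beta(α+k, β+n−k) = Beta(2.84+13, 3.88+1) = Beta(15.84, 4.88).
Mode of Beta(a,b) for a,b>1 is (a−1)/(a+b−2) = 14.84/18.72 = 0.7927.

0.7927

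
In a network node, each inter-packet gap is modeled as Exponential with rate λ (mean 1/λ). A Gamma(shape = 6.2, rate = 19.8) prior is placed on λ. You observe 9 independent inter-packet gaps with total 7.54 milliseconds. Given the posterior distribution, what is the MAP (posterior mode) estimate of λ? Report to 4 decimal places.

0.5194

With a Gamma(shape α, rate β) prior on the exponential rate λ, the posterior after n observations with total T = Σxᵢ is Gamma(α+n, β+T).
Posterior: Gamma(6.2+9, 19.8+7.54) = Gamma(15.2, 27.34).
Mode = (α−1)/β = 0.5194.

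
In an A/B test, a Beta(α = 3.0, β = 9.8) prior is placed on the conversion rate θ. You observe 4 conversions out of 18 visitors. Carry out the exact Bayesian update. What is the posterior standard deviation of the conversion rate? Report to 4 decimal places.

The Beta prior is conjugate to a Binomial/Bernoulli likelihood; the update adds successes to α and failures to β.
Posterior: Beta(α+k, β+n−k) = Beta(3.0+4, 9.8+14) = Beta(7.0, 23.8).
Var = αβ/((α+β)²(α+β+1)) = 7.0·23.8/(30.8²·31.8) = 0.00552264; SD = √0.00552264 = 0.0743.

0.0743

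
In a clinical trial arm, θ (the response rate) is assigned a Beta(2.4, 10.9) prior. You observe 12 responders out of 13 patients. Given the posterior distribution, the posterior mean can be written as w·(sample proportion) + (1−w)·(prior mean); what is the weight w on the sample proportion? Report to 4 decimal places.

The Beta prior is conjugate to a Binomial/Bernoulli likelihood; the update adds successes to α and failures to β.
Posterior mean = (α₀+k)/(α₀+β₀+n) = [n/(α₀+β₀+n)]·(k/n) + [(α₀+β₀)/(α₀+β₀+n)]·α₀/(α₀+β₀), so only n and the prior enter the weight.
The weight on the data is w = n/(α₀+β₀+n) = 13/(2.4+10.9+13) = 13/26.3 = 0.4943.

0.4943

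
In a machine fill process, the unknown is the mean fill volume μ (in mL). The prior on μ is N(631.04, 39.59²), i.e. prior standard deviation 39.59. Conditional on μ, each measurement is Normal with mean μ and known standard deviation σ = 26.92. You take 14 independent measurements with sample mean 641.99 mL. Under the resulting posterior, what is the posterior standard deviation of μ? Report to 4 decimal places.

For Normal data with known variance σ², a Normal(μ₀, σ₀²) prior on μ is conjugate. Posterior precision = 1/σ₀² + n/σ²; posterior mean is the precision-weighted average of μ₀ and x̄.
σ₀² = 39.59² = 1567.3681, σ² = 26.92² = 724.6864; σ² + n·σ₀² = 724.6864 + 14·1567.3681 = 22667.8398.
Posterior precision = 1/σ₀² + n/σ² = 1/1567.3681 + 14/724.6864 = (σ² + n·σ₀²)/(σ₀²σ²) = 22667.8398/(1567.3681·724.6864); posterior variance σₙ² = σ₀²σ²/(σ² + n·σ₀²) = 1567.3681·724.6864/22667.8398 = 50.108451.
Posterior SD = √σₙ² = √(1567.3681·724.6864/22667.8398) = 7.0787.

7.0787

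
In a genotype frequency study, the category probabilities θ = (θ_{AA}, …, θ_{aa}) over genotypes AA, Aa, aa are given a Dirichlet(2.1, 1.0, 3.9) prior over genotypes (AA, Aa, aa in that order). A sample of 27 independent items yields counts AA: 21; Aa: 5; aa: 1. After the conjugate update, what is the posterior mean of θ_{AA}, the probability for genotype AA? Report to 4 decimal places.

0.6794

The Dirichlet prior is conjugate to the Multinomial likelihood: each posterior αⱼ = prior αⱼ + observed count nⱼ.
Posterior concentration: (23.1, 6.0, 4.9), total = 34.0.
E[θ_{AA}|data] = α_{AA}/Σα = 23.1/34.0 = 0.6794.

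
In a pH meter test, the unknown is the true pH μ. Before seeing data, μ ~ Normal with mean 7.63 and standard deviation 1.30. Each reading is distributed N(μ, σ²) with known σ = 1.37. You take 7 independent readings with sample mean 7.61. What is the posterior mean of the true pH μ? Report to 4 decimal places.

For Normal data with known variance σ², a Normal(μ₀, σ₀²) prior on μ is conjugate. Posterior precision = 1/σ₀² + n/σ²; posterior mean is the precision-weighted average of μ₀ and x̄.
n·x̄ = 7·7.61 = 53.27.
σ₀² = 1.30² = 1.69, σ² = 1.37² = 1.8769; σ² + n·σ₀² = 1.8769 + 7·1.69 = 13.7069.
Posterior mean = (μ₀/σ₀² + n·x̄/σ²)/(1/σ₀² + n/σ²) = (σ²·μ₀ + σ₀²·n·x̄)/(σ² + n·σ₀²) = (1.8769·7.63 + 1.69·53.27)/13.7069 = 104.347047/13.7069 = 7.6127.

7.6127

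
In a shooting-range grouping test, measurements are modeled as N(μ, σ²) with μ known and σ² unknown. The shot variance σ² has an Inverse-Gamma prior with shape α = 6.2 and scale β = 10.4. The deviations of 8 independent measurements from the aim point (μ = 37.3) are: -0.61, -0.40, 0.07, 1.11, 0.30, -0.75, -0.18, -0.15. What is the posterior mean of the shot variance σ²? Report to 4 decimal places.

With known mean μ and an Inverse-Gamma(α, β) prior on σ², the Normal likelihood is conjugate: posterior is Inv-Gamma(α + n/2, β + Σ(xᵢ−μ)²/2).
Σ(xᵢ−μ)² = (-0.61)² + (-0.40)² + (0.07)² + (1.11)² + (0.30)² + (-0.75)² + (-0.18)² + (-0.15)² = 2.4765.
Posterior: Inv-Gamma(6.2 + 8/2, 10.4 + 2.4765/2) = Inv-Gamma(10.20, 11.63825).
E[σ²|data] = β/(α−1) = 11.63825/9.20 = 1.2650.

1.2650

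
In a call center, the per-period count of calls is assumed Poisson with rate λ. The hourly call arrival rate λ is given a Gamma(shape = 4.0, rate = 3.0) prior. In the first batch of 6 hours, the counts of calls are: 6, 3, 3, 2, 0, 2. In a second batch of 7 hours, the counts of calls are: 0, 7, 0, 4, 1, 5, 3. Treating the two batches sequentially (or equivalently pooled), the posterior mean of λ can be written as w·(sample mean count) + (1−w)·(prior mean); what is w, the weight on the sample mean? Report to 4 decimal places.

0.8125

With a Gamma(shape α, rate β) prior, the Poisson likelihood is conjugate: the posterior is Gamma(α + ΣXᵢ, β + n).
Total number of hours: n = 6 + 7 = 13.
Posterior mean = (α₀+S)/(β₀+n) = [n/(β₀+n)]·(S/n) + [β₀/(β₀+n)]·(α₀/β₀), so only n and β₀ enter the weight.
Weight on data w = n/(β₀+n) = 13/(3.0+13) = 13/16.0 = 0.8125.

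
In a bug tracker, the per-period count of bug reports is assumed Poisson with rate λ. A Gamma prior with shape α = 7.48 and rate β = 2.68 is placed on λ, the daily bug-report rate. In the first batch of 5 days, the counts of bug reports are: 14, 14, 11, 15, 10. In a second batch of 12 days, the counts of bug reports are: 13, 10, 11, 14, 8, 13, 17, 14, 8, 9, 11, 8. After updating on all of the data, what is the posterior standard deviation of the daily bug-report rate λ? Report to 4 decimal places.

With a Gamma(shape α, rate β) prior, the Poisson likelihood is conjugate: the posterior is Gamma(α + ΣXᵢ, β + n).
Batch 1: sum of counts S = 64 over n = 5 days.
After batch 1: Gamma(α+S, β+n) = Gamma(7.48+64, 2.68+5) = Gamma(71.48, 7.68).
Batch 2: sum of counts S = 136 over n = 12 days.
After batch 2: Gamma(α+S, β+n) = Gamma(71.48+136, 7.68+12) = Gamma(207.48, 19.68).
SD = √α/β = √207.48/19.68 = 0.7319.

0.7319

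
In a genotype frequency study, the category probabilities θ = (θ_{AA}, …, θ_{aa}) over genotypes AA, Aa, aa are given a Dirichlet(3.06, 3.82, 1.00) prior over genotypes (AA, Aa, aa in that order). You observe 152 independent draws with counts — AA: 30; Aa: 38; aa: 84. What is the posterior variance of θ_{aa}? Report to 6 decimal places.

0.001548

The Dirichlet prior is conjugate to the Multinomial likelihood: each posterior αⱼ = prior αⱼ + observed count nⱼ.
Posterior concentration: (33.06, 41.82, 85.00), total = 159.88.
Var[θ_j] = α_j(Σα−α_j)/((Σα)²(Σα+1)) = 85.00·74.88/(159.88²·160.88) = 0.001548.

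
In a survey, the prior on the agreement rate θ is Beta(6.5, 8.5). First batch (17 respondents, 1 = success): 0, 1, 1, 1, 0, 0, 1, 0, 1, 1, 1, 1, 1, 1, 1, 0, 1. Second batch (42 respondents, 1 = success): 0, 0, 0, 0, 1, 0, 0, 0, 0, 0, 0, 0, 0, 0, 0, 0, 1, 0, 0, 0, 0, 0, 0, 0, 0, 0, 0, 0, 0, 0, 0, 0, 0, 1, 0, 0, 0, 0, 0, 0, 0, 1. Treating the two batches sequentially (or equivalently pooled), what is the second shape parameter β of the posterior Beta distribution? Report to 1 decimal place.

51.5

The Beta prior is conjugate to a Binomial/Bernoulli likelihood; the update adds successes to α and failures to β.
After batch 1: Beta(6.5+12, 8.5+5) = Beta(18.5, 13.5).
After batch 2: Beta(18.5+4, 13.5+38) = Beta(22.5, 51.5).
Posterior β = 51.5.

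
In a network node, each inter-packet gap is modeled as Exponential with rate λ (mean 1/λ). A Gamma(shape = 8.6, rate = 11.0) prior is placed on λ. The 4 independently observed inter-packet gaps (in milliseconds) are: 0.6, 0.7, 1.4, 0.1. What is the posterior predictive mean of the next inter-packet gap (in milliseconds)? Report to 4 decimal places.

1.1897

With a Gamma(shape α, rate β) prior on the exponential rate λ, the posterior after n observations with total T = Σxᵢ is Gamma(α+n, β+T).
Sum of observations T = 2.8 milliseconds; n = 4.
Posterior: Gamma(8.6+4, 11.0+2.8) = Gamma(12.6, 13.8).
The predictive distribution for the next observation is Lomax; its mean is β/(α−1) = 13.8/11.6 = 1.1897.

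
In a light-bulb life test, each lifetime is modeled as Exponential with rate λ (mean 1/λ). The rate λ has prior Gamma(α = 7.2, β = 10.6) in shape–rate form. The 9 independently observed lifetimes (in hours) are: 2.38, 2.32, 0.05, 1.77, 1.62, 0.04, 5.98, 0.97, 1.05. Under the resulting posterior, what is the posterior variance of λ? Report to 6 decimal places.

With a Gamma(shape α, rate β) prior on the exponential rate λ, the posterior after n observations with total T = Σxᵢ is Gamma(α+n, β+T).
Sum of observations T = 16.18 hours; n = 9.
Posterior: Gamma(7.2+9, 10.6+16.18) = Gamma(16.2, 26.78).
Var = α/β² = 0.022589.

0.022589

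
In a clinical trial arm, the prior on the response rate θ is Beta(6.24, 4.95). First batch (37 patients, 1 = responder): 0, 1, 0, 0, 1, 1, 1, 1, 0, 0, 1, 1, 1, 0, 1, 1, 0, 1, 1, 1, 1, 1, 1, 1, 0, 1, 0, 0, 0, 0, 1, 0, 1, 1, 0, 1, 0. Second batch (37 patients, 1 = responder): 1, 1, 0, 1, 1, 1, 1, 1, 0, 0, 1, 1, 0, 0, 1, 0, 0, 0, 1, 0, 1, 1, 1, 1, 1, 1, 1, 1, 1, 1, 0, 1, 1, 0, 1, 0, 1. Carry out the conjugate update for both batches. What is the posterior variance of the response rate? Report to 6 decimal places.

0.002719

The Beta prior is conjugate to a Binomial/Bernoulli likelihood; the update adds successes to α and failures to β.
After batch 1: Beta(6.24+22, 4.95+15) = Beta(28.24, 19.95).
After batch 2: Beta(28.24+25, 19.95+12) = Beta(53.24, 31.95).
Var = αβ/((α+β)²(α+β+1)) = 53.24·31.95/(85.19²·86.19) = 0.002719.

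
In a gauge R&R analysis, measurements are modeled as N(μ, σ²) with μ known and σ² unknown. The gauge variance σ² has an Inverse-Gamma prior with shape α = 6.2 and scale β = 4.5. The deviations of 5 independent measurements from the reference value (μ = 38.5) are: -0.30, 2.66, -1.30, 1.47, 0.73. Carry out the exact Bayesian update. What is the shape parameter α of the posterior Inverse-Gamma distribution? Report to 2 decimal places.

With known mean μ and an Inverse-Gamma(α, β) prior on σ², the Normal likelihood is conjugate: posterior is Inv-Gamma(α + n/2, β + Σ(xᵢ−μ)²/2).
Σ(xᵢ−μ)² = (-0.30)² + (2.66)² + (-1.30)² + (1.47)² + (0.73)² = 11.5494.
Posterior: Inv-Gamma(6.2 + 5/2, 4.5 + 11.5494/2) = Inv-Gamma(8.70, 10.27470).
Posterior α = 8.70.

8.70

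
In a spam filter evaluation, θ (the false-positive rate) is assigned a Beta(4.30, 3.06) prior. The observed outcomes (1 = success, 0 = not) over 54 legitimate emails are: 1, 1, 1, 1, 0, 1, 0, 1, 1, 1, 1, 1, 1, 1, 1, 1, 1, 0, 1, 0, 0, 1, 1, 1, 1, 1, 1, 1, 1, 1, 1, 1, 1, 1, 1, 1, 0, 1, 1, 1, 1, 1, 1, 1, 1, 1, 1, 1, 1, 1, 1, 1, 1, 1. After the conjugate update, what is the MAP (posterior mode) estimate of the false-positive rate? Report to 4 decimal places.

The Beta prior is conjugate to a Binomial/Bernoulli likelihood; the update adds successes to α and failures to β.
Posterior: Beta(α+k, β+n−k) = Beta(4.30+48, 3.06+6) = Beta(52.30, 9.06).
Mode of Beta(a,b) for a,b>1 is (a−1)/(a+b−2) = 51.30/59.36 = 0.8642.

0.8642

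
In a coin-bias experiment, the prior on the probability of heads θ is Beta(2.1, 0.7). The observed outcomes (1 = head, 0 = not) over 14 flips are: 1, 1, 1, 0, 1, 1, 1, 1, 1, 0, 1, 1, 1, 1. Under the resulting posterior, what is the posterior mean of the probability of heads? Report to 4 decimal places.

0.8393

The Beta prior is conjugate to a Binomial/Bernoulli likelihood; the update adds successes to α and failures to β.
Posterior: Beta(α+k, β+n−k) = Beta(2.1+12, 0.7+2) = Beta(14.1, 2.7).
Posterior mean = α/(α+β) = 14.1/16.8 = 0.8393.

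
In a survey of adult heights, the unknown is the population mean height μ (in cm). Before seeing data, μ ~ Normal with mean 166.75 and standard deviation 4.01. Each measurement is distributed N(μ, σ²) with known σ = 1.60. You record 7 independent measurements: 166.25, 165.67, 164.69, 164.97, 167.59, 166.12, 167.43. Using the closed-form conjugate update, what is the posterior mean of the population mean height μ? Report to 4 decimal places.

For Normal data with known variance σ², a Normal(μ₀, σ₀²) prior on μ is conjugate. Posterior precision = 1/σ₀² + n/σ²; posterior mean is the precision-weighted average of μ₀ and x̄.
Σxᵢ = 166.25 + 165.67 + 164.69 + 164.97 + 167.59 + 166.12 + 167.43 = 1162.72, so n·x̄ = 1162.72.
σ₀² = 4.01² = 16.0801, σ² = 1.60² = 2.56; σ² + n·σ₀² = 2.56 + 7·16.0801 = 115.1207.
Posterior mean = (μ₀/σ₀² + n·x̄/σ²)/(1/σ₀² + n/σ²) = (σ²·μ₀ + σ₀²·n·x̄)/(σ² + n·σ₀²) = (2.56·166.75 + 16.0801·1162.72)/115.1207 = 19123.533872/115.1207 = 166.1172.

166.1172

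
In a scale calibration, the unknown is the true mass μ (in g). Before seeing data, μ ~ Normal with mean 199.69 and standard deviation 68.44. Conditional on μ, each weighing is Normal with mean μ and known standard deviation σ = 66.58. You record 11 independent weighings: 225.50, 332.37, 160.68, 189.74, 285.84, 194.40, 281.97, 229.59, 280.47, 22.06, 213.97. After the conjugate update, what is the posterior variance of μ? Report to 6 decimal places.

For Normal data with known variance σ², a Normal(μ₀, σ₀²) prior on μ is conjugate. Posterior precision = 1/σ₀² + n/σ²; posterior mean is the precision-weighted average of μ₀ and x̄.
σ₀² = 68.44² = 4684.0336, σ² = 66.58² = 4432.8964; σ² + n·σ₀² = 4432.8964 + 11·4684.0336 = 55957.266.
Posterior precision = 1/σ₀² + n/σ² = 1/4684.0336 + 11/4432.8964 = (σ² + n·σ₀²)/(σ₀²σ²) = 55957.266/(4684.0336·4432.8964); posterior variance σₙ² = σ₀²σ²/(σ² + n·σ₀²) = 4684.0336·4432.8964/55957.266 = 371.065943.

371.065943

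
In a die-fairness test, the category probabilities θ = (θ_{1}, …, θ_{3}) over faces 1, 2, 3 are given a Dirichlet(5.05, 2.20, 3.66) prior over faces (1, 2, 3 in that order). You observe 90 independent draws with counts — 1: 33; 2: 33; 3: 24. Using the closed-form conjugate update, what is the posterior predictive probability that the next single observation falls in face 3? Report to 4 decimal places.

0.2741

The Dirichlet prior is conjugate to the Multinomial likelihood: each posterior αⱼ = prior αⱼ + observed count nⱼ.
Posterior concentration: (38.05, 35.20, 27.66), total = 100.91.
P(next = 3 | data) = α_{3}/Σα = 0.2741.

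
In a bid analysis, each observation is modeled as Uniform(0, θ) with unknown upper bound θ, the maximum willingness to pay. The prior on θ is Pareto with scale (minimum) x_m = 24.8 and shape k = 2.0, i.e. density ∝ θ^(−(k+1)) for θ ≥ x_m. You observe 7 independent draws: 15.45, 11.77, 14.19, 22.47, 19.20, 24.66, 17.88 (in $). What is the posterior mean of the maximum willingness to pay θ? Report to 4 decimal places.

A Pareto(scale x_m, shape k) prior on the upper bound θ of Uniform(0, θ) is conjugate: posterior is Pareto(max(x_m, max xᵢ), k + n).
Sample maximum = 24.66; prior scale x_m = 24.8 → posterior scale = max = 24.80.
Posterior shape = 2.0 + 7 = 9.0.
E[θ|data] = k·x_m/(k−1) = 9.0·24.80/8.0 = 27.9000.

27.9000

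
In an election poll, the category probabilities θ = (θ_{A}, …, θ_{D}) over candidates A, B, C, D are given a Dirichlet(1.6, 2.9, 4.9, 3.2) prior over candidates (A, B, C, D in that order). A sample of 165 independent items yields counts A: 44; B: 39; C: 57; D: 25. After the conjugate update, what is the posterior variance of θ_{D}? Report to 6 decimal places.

0.000748

The Dirichlet prior is conjugate to the Multinomial likelihood: each posterior αⱼ = prior αⱼ + observed count nⱼ.
Posterior concentration: (45.6, 41.9, 61.9, 28.2), total = 177.6.
Var[θ_j] = α_j(Σα−α_j)/((Σα)²(Σα+1)) = 28.2·149.4/(177.6²·178.6) = 0.000748.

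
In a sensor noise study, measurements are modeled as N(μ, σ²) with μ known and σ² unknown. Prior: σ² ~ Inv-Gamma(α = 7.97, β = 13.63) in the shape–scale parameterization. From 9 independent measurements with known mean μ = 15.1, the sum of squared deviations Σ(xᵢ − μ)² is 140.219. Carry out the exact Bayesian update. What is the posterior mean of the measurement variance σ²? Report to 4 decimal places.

With known mean μ and an Inverse-Gamma(α, β) prior on σ², the Normal likelihood is conjugate: posterior is Inv-Gamma(α + n/2, β + Σ(xᵢ−μ)²/2).
Posterior: Inv-Gamma(7.97 + 9/2, 13.63 + 140.219/2) = Inv-Gamma(12.47, 83.7395).
E[σ²|data] = β/(α−1) = 83.7395/11.47 = 7.3007.

7.3007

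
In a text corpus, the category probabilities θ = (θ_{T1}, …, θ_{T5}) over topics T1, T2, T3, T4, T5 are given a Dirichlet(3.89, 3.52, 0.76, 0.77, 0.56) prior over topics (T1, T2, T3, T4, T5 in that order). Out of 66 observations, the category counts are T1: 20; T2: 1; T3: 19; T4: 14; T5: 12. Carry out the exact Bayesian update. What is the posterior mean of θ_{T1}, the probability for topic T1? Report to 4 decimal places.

The Dirichlet prior is conjugate to the Multinomial likelihood: each posterior αⱼ = prior αⱼ + observed count nⱼ.
Posterior concentration: (23.89, 4.52, 19.76, 14.77, 12.56), total = 75.50.
E[θ_{T1}|data] = α_{T1}/Σα = 23.89/75.50 = 0.3164.

0.3164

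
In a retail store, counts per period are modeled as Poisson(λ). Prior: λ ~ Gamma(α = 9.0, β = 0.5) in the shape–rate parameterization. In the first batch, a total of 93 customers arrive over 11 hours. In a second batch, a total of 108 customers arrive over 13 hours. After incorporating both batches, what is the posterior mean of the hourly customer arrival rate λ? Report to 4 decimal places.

8.5714

With a Gamma(shape α, rate β) prior, the Poisson likelihood is conjugate: the posterior is Gamma(α + ΣXᵢ, β + n).
After batch 1: Gamma(α+S, β+n) = Gamma(9.0+93, 0.5+11) = Gamma(102.0, 11.5).
After batch 2: Gamma(α+S, β+n) = Gamma(102.0+108, 11.5+13) = Gamma(210.0, 24.5).
Posterior mean = α/β = 210.0/24.5 = 8.5714.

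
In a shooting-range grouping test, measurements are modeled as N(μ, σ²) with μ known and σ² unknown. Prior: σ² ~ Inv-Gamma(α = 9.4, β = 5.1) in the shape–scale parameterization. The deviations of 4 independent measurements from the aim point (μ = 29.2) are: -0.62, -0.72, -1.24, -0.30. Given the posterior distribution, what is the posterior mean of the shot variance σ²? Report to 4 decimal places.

0.6120

With known mean μ and an Inverse-Gamma(α, β) prior on σ², the Normal likelihood is conjugate: posterior is Inv-Gamma(α + n/2, β + Σ(xᵢ−μ)²/2).
Σ(xᵢ−μ)² = (-0.62)² + (-0.72)² + (-1.24)² + (-0.30)² = 2.5304.
Posterior: Inv-Gamma(9.4 + 4/2, 5.1 + 2.5304/2) = Inv-Gamma(11.40, 6.36520).
E[σ²|data] = β/(α−1) = 6.36520/10.40 = 0.6120.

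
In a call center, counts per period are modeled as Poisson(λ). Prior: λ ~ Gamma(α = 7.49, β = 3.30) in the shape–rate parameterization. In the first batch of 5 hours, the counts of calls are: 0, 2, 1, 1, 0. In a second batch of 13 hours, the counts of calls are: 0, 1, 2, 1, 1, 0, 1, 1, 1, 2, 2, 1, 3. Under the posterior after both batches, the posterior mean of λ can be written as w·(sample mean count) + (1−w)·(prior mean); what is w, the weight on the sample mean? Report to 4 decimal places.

With a Gamma(shape α, rate β) prior, the Poisson likelihood is conjugate: the posterior is Gamma(α + ΣXᵢ, β + n).
Total number of hours: n = 5 + 13 = 18.
Posterior mean = (α₀+S)/(β₀+n) = [n/(β₀+n)]·(S/n) + [β₀/(β₀+n)]·(α₀/β₀), so only n and β₀ enter the weight.
Weight on data w = n/(β₀+n) = 18/(3.30+18) = 18/21.30 = 0.8451.

0.8451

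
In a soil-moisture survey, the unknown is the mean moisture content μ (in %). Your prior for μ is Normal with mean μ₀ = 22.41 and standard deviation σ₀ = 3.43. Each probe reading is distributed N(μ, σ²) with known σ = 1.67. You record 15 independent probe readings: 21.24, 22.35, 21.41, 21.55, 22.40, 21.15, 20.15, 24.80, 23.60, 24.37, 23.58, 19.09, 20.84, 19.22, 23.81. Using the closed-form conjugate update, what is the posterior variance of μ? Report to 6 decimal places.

0.183034

For Normal data with known variance σ², a Normal(μ₀, σ₀²) prior on μ is conjugate. Posterior precision = 1/σ₀² + n/σ²; posterior mean is the precision-weighted average of μ₀ and x̄.
σ₀² = 3.43² = 11.7649, σ² = 1.67² = 2.7889; σ² + n·σ₀² = 2.7889 + 15·11.7649 = 179.2624.
Posterior precision = 1/σ₀² + n/σ² = 1/11.7649 + 15/2.7889 = (σ² + n·σ₀²)/(σ₀²σ²) = 179.2624/(11.7649·2.7889); posterior variance σₙ² = σ₀²σ²/(σ² + n·σ₀²) = 11.7649·2.7889/179.2624 = 0.183034.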